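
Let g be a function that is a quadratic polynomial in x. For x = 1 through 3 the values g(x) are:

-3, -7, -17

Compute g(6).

Write g(x) = ax² + bx + c; the 3 given values yield a linear system in the 3 coefficients.
Solving, g(x) = -3x² + 5x - 5.
Then g(6) = -83.

-83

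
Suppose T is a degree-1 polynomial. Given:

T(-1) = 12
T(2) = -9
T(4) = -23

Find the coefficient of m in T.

-7

Write T(m) = am + b; the 3 given values yield a linear system in the 2 coefficients.
Solving, T(m) = -7m + 5.
The coefficient of m is -7.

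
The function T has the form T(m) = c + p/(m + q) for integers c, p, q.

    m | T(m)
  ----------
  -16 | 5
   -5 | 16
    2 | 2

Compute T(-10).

6

(T(m) − c)(m + q) = p for each data point; the three points give a linear system in c and q, then p follows.
Solving: c = 4, q = 4, p = -12, so T(m) = 4 − 12/(m + 4).
Then T(-10) = 4 − 12/(-6) = 6.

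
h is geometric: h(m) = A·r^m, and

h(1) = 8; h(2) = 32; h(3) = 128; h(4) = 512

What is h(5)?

Consecutive ratio: 32/8 = 4, and 128/32 = 4, so r = 4.
Then A·4^1 = 8 gives A = 2, and h(m) = 2·4^m.
h(5) = 2·4^5 = 2048.

2048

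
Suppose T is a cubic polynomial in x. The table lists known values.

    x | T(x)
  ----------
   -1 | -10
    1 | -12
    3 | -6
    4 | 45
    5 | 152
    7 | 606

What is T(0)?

Write T(x) = ax³ + bx² + cx + d; the 6 given values yield a linear system in the 4 coefficients.
Solving, T(x) = 3x³ - 8x² - 4x - 3.
The constant term is T(0) = -3.

-3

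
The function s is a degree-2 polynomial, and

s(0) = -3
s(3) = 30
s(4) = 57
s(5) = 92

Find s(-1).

Write s(t) = at² + bt + c; the 4 given values yield a linear system in the 3 coefficients.
Solving, s(t) = 4t² - t - 3.
Then s(-1) = 2.

2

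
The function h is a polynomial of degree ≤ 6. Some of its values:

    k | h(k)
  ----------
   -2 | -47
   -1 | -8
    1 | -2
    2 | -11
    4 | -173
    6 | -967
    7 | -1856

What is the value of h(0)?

Write h(k) = ak^6 + bk^5 + ck^4 + dk³ + ek² + pk + q; the 7 given values yield a linear system in the 7 coefficients.
Solving, the top 2 coefficients vanish, and h(k) = -k^4 + 2k³ - 3k² + k - 1.
Then h(0) = -1.

-1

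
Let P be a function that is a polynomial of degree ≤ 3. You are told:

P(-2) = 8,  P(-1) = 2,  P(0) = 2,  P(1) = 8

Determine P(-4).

38

First differences: -6, 0, 6. Second differences: 6, 6.
Level-2 differences are constant, so P has degree 2.
Fitting a degree-2 polynomial gives P(n) = 3n² + 3n + 2.
Then P(-4) = 38.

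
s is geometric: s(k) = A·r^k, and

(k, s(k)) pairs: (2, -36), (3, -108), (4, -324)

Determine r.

3

Consecutive ratio: -108/(-36) = 3, and -324/(-108) = 3, so r = 3.
Then A·3^2 = -36 gives A = -4, and s(k) = -4·3^k.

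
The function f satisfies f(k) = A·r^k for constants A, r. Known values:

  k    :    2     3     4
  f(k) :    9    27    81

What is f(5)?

243

Consecutive ratio: 27/9 = 3, and 81/27 = 3, so r = 3.
Then A·3^2 = 9 gives A = 1, and f(k) = 1·3^k.
f(5) = 1·3^5 = 243.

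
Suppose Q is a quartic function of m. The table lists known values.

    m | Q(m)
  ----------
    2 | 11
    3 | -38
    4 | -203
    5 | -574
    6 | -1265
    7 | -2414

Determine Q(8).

First differences: -49, -165, -371, -691, -1149. Second differences: -116, -206, -320, -458. Third differences: -90, -114, -138. Fourth differences: -24, -24.
Level-4 differences are constant, so Q has degree 4.
Fitting a degree-4 polynomial gives Q(m) = -m^4 - m³ + 6m² + 5m + 1.
Then Q(8) = -4183.

-4183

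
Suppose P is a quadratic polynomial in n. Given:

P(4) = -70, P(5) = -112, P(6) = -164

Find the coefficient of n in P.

Write P(n) = an² + bn + c; the 3 given values yield a linear system in the 3 coefficients.
Solving, P(n) = -5n² + 3n - 2.
The coefficient of n is 3.

3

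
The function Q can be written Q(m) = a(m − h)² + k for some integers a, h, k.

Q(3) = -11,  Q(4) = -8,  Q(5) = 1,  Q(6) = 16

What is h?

First differences 3, 9, 15; second difference 6 = 2a, so a = 3.
Expanding, the m-coefficient is −2ah = -6h; matching it to the data gives h = 3, and then k = -11.
So Q(m) = 3(m − 3)² − 11.
Hence h = 3.

3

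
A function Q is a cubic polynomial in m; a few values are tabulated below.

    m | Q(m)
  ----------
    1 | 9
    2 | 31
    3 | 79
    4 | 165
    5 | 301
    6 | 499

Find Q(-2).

First differences: 22, 48, 86, 136, 198. Second differences: 26, 38, 50, 62. Third differences: 12, 12, 12.
Level-3 differences are constant, so Q has degree 3.
Fitting a degree-3 polynomial gives Q(m) = 2m³ + m² + 5m + 1.
Then Q(-2) = -21.

-21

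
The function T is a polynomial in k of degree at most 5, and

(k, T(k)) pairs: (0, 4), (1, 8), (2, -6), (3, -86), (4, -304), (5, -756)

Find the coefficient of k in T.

Write T(k) = ak^5 + bk^4 + ck³ + dk² + ek + p; the 6 given values yield a linear system in the 6 coefficients.
Solving, the leading coefficient vanishes, and T(k) = -k^4 - 2k³ + 4k² + 3k + 4.
The coefficient of k is 3.

3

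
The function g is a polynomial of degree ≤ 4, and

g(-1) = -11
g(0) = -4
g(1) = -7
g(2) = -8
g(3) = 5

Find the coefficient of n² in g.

First differences: 7, -3, -1, 13. Second differences: -10, 2, 14. Third differences: 12, 12.
Level-3 differences are constant, so g has degree 3.
Fitting a degree-3 polynomial gives g(n) = 2n³ - 5n² - 4.
The coefficient of n² is -5.

-5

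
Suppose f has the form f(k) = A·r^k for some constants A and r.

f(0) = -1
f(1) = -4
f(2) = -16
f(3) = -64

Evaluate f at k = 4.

-256

Consecutive ratio: -4/(-1) = 4, and -16/(-4) = 4, so r = 4.
Then A·4^0 = -1 gives A = -1, and f(k) = -1·4^k.
f(4) = -1·4^4 = -256.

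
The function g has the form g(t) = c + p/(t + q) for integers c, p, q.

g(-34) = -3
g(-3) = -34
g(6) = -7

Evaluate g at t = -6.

11

(g(t) − c)(t + q) = p for each data point; the three points give a linear system in c and q, then p follows.
Solving: c = -4, q = 4, p = -30, so g(t) = -4 − 30/(t + 4).
Then g(-6) = -4 − 30/(-2) = 11.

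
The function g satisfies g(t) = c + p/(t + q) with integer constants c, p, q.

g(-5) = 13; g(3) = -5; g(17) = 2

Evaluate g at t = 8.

(g(t) − c)(t + q) = p for each data point; the three points give a linear system in c and q, then p follows.
Solving: c = 4, q = 1, p = -36, so g(t) = 4 − 36/(t + 1).
Then g(8) = 4 − 36/9 = 0.

0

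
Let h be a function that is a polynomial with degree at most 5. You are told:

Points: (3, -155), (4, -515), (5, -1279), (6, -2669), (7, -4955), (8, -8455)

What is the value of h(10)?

First differences: -360, -764, -1390, -2286, -3500. Second differences: -404, -626, -896, -1214. Third differences: -222, -270, -318. Fourth differences: -48, -48.
Level-4 differences are constant, so h has degree 4.
Fitting a degree-4 polynomial gives h(x) = -2x^4 - x³ + 4x² - x + 1.
Then h(10) = -20609.

-20609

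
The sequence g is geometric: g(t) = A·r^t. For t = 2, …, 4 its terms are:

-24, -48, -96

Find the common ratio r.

Consecutive ratio: -48/(-24) = 2, and -96/(-48) = 2, so r = 2.
Then A·2^2 = -24 gives A = -6, and g(t) = -6·2^t.

2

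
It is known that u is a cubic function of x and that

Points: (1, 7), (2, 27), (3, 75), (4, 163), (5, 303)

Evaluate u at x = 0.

First differences: 20, 48, 88, 140. Second differences: 28, 40, 52. Third differences: 12, 12.
Level-3 differences are constant, so u has degree 3.
Fitting a degree-3 polynomial gives u(x) = 2x³ + 2x² + 3.
Then u(0) = 3.

3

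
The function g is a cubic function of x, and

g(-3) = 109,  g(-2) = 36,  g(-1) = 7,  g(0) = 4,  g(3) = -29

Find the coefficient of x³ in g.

Write g(x) = ax³ + bx² + cx + d; the 5 given values yield a linear system in the 4 coefficients.
Solving, g(x) = -3x³ + 4x² + 4x + 4.
The coefficient of x³ is -3.

-3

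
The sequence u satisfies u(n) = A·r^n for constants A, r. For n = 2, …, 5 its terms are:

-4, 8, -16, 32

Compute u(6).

Consecutive ratio: 8/(-4) = -2, and -16/8 = -2, so r = -2.
Then A·(-2)^2 = -4 gives A = -1, and u(n) = -1·(-2)^n.
u(6) = -1·(-2)^6 = -64.

-64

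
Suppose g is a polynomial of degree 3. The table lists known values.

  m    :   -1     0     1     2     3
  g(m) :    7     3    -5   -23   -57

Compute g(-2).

13

First differences: -4, -8, -18, -34. Second differences: -4, -10, -16. Third differences: -6, -6.
Level-3 differences are constant, so g has degree 3.
Fitting a degree-3 polynomial gives g(m) = -m³ - 2m² - 5m + 3.
Then g(-2) = 13.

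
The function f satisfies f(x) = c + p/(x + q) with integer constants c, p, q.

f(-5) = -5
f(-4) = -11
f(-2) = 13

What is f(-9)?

-1

(f(x) − c)(x + q) = p for each data point; the three points give a linear system in c and q, then p follows.
Solving: c = 1, q = 3, p = 12, so f(x) = 1 + 12/(x + 3).
Then f(-9) = 1 + 12/(-6) = -1.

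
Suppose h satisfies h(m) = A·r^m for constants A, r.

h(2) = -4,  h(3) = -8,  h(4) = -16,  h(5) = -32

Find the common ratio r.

2

Consecutive ratio: -8/(-4) = 2, and -16/(-8) = 2, so r = 2.
Then A·2^2 = -4 gives A = -1, and h(m) = -1·2^m.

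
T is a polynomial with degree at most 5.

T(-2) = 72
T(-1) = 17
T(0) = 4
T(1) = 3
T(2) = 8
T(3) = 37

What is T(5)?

359

Write T(n) = an^5 + bn^4 + cn³ + dn² + en + p; the 6 given values yield a linear system in the 6 coefficients.
Solving, the leading coefficient vanishes, and T(n) = n^4 - 3n³ + 5n² - 4n + 4.
Then T(5) = 359.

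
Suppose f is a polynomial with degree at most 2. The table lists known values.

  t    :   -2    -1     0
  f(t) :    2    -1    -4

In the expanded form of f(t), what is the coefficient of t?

First differences: -3, -3.
Level-1 differences are constant, so f has degree 1.
Fitting a degree-1 polynomial gives f(t) = -3t - 4.
The coefficient of t is -3.

-3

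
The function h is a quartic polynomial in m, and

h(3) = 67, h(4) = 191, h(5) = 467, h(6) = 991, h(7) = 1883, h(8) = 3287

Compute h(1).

11

First differences: 124, 276, 524, 892, 1404. Second differences: 152, 248, 368, 512. Third differences: 96, 120, 144. Fourth differences: 24, 24.
Level-4 differences are constant, so h has degree 4.
Fitting a degree-4 polynomial gives h(m) = m^4 - 2m³ + 3m² + 2m + 7.
Then h(1) = 11.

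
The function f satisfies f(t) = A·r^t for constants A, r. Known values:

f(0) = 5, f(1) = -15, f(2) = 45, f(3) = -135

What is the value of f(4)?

Consecutive ratio: -15/5 = -3, and 45/(-15) = -3, so r = -3.
Then A·(-3)^0 = 5 gives A = 5, and f(t) = 5·(-3)^t.
f(4) = 5·(-3)^4 = 405.

405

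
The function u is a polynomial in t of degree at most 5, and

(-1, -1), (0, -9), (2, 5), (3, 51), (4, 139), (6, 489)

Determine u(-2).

1

Write u(t) = at^5 + bt^4 + ct³ + dt² + et + p; the 6 given values yield a linear system in the 6 coefficients.
Solving, the top 2 coefficients vanish, and u(t) = 2t³ + 3t² - 7t - 9.
Then u(-2) = 1.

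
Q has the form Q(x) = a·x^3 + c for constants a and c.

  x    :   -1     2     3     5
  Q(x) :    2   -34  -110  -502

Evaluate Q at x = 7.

-1374

From Q(-1) = 2 and Q(2) = -34: -1a + c = 2 and 8a + c = -34.
Subtracting: 9a = -36, so a = -4; then c = 2 − (-4)·(-1) = -2.
So Q(x) = -4x³ − 2, and Q(7) = -1374.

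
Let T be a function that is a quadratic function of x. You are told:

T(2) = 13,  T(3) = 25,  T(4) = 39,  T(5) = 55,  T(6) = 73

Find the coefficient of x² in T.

Write T(x) = ax² + bx + c; the 5 given values yield a linear system in the 3 coefficients.
Solving, T(x) = x² + 7x - 5.
The coefficient of x² is 1.

1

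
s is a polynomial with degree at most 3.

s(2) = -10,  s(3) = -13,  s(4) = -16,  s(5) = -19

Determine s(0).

First differences: -3, -3, -3.
Level-1 differences are constant, so s has degree 1.
Fitting a degree-1 polynomial gives s(t) = -3t - 4.
Then s(0) = -4.

-4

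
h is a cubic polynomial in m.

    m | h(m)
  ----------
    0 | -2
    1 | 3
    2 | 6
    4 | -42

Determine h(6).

-242

Write h(m) = am³ + bm² + cm + d; the 4 given values yield a linear system in the 4 coefficients.
Solving, h(m) = -2m³ + 5m² + 2m - 2.
Then h(6) = -242.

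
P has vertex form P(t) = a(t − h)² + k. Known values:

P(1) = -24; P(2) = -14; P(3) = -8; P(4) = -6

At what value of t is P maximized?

First differences 10, 6, 2; second difference -4 = 2a, so a = -2.
Expanding, the t-coefficient is −2ah = 4h; matching it to the data gives h = 4, and then k = -6.
So P(t) = -2(t − 4)² − 6.
Hence h = 4.

4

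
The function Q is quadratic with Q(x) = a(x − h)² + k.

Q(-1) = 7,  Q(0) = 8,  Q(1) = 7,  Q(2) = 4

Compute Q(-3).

-1

First differences 1, -1, -3; second difference -2 = 2a, so a = -1.
Expanding, the x-coefficient is −2ah = 2h; matching it to the data gives h = 0, and then k = 8.
So Q(x) = -1(x + 0)² + 8.
Q(-3) = -1·(-3)² + 8 = -1.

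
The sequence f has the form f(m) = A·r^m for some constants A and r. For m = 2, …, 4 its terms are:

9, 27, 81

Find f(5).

Consecutive ratio: 27/9 = 3, and 81/27 = 3, so r = 3.
Then A·3^2 = 9 gives A = 1, and f(m) = 1·3^m.
f(5) = 1·3^5 = 243.

243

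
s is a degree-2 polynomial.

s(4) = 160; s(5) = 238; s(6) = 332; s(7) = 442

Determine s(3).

98

First differences: 78, 94, 110. Second differences: 16, 16.
Level-2 differences are constant, so s has degree 2.
Fitting a degree-2 polynomial gives s(x) = 8x² + 6x + 8.
Then s(3) = 98.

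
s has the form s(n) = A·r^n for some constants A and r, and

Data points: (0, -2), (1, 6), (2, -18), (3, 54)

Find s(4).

-162

Consecutive ratio: 6/(-2) = -3, and -18/6 = -3, so r = -3.
Then A·(-3)^0 = -2 gives A = -2, and s(n) = -2·(-3)^n.
s(4) = -2·(-3)^4 = -162.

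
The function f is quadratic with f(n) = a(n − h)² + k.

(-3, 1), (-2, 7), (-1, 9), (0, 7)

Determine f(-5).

First differences 6, 2, -2; second difference -4 = 2a, so a = -2.
Expanding, the n-coefficient is −2ah = 4h; matching it to the data gives h = -1, and then k = 9.
So f(n) = -2(n + 1)² + 9.
f(-5) = -2·(-4)² + 9 = -23.

-23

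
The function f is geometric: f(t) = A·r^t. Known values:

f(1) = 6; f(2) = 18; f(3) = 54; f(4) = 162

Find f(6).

1458

Consecutive ratio: 18/6 = 3, and 54/18 = 3, so r = 3.
Then A·3^1 = 6 gives A = 2, and f(t) = 2·3^t.
f(6) = 2·3^6 = 1458.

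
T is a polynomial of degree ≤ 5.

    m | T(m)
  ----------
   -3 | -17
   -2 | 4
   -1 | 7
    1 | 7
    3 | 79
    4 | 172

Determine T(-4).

Write T(m) = am^5 + bm^4 + cm³ + dm² + em + p; the 6 given values yield a linear system in the 6 coefficients.
Solving, the top 2 coefficients vanish, and T(m) = 2m³ + 3m² - 2m + 4.
Then T(-4) = -68.

-68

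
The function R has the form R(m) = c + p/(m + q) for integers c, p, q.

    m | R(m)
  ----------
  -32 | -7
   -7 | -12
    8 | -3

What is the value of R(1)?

4

(R(m) − c)(m + q) = p for each data point; the three points give a linear system in c and q, then p follows.
Solving: c = -6, q = 2, p = 30, so R(m) = -6 + 30/(m + 2).
Then R(1) = -6 + 30/3 = 4.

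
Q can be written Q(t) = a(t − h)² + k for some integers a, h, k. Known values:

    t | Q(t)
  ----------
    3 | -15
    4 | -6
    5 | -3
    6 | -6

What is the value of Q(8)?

-30

First differences 9, 3, -3; second difference -6 = 2a, so a = -3.
Expanding, the t-coefficient is −2ah = 6h; matching it to the data gives h = 5, and then k = -3.
So Q(t) = -3(t − 5)² − 3.
Q(8) = -3·3² − 3 = -30.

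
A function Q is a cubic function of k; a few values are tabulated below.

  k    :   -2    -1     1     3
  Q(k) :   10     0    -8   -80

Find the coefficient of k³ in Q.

-2

Write Q(k) = ak³ + bk² + ck + d; the 4 given values yield a linear system in the 4 coefficients.
Solving, Q(k) = -2k³ - 2k² - 2k - 2.
The coefficient of k³ is -2.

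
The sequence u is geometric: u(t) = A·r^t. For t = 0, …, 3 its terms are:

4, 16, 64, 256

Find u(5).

Consecutive ratio: 16/4 = 4, and 64/16 = 4, so r = 4.
Then A·4^0 = 4 gives A = 4, and u(t) = 4·4^t.
u(5) = 4·4^5 = 4096.

4096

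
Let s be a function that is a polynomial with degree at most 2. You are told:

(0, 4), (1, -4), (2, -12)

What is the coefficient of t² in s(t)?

Write s(t) = at² + bt + c; the 3 given values yield a linear system in the 3 coefficients.
Solving, the leading coefficient vanishes, and s(t) = -8t + 4.
The coefficient of t² is 0.

0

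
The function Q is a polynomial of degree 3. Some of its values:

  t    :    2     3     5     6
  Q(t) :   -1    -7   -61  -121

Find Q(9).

-505

Write Q(t) = at³ + bt² + ct + d; the 4 given values yield a linear system in the 4 coefficients.
Solving, Q(t) = -t³ + 3t² - 2t - 1.
Then Q(9) = -505.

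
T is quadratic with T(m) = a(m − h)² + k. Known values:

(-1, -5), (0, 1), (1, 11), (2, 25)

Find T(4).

First differences 6, 10, 14; second difference 4 = 2a, so a = 2.
Expanding, the m-coefficient is −2ah = -4h; matching it to the data gives h = -2, and then k = -7.
So T(m) = 2(m + 2)² − 7.
T(4) = 2·6² − 7 = 65.

65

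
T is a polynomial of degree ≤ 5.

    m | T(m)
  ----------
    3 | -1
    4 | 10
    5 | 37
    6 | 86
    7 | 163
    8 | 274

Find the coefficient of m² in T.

-4

First differences: 11, 27, 49, 77, 111. Second differences: 16, 22, 28, 34. Third differences: 6, 6, 6.
Level-3 differences are constant, so T has degree 3.
Fitting a degree-3 polynomial gives T(m) = m³ - 4m² + 2m + 2.
The coefficient of m² is -4.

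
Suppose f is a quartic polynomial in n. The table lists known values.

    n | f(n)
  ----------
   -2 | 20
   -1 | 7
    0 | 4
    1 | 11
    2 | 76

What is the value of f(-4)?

Write f(n) = an^4 + bn³ + cn² + dn + e; the 5 given values yield a linear system in the 5 coefficients.
Solving, f(n) = 2n^4 + 4n³ + 3n² - 2n + 4.
Then f(-4) = 316.

316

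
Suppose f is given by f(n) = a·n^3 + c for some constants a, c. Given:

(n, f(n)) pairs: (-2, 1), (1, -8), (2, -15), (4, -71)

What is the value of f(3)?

-34

From f(-2) = 1 and f(1) = -8: -8a + c = 1 and 1a + c = -8.
Subtracting: 9a = -9, so a = -1; then c = 1 − (-1)·(-8) = -7.
So f(n) = -1n³ − 7, and f(3) = -34.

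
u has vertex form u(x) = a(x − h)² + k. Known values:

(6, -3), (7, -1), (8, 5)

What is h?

First differences 2, 6; second difference 4 = 2a, so a = 2.
Expanding, the x-coefficient is −2ah = -4h; matching it to the data gives h = 6, and then k = -3.
So u(x) = 2(x − 6)² − 3.
Hence h = 6.

6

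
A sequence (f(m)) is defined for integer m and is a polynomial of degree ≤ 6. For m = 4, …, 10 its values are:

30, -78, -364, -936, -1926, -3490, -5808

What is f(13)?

First differences: -108, -286, -572, -990, -1564, -2318. Second differences: -178, -286, -418, -574, -754. Third differences: -108, -132, -156, -180. Fourth differences: -24, -24, -24.
Level-4 differences are constant, so f has degree 4.
Fitting a degree-4 polynomial gives f(m) = -m^4 + 4m³ + 2m² - m + 2.
Then f(13) = -19446.

-19446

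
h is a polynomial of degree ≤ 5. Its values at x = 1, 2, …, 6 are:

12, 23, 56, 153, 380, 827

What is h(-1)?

First differences: 11, 33, 97, 227, 447. Second differences: 22, 64, 130, 220. Third differences: 42, 66, 90. Fourth differences: 24, 24.
Level-4 differences are constant, so h has degree 4.
Fitting a degree-4 polynomial gives h(x) = x^4 - 3x³ + 4x² + 5x + 5.
Then h(-1) = 8.

8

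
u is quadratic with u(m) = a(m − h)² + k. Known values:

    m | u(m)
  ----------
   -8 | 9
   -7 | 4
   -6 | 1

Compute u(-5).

First differences -5, -3; second difference 2 = 2a, so a = 1.
Expanding, the m-coefficient is −2ah = -2h; matching it to the data gives h = -5, and then k = 0.
So u(m) = 1(m + 5)² + 0.
u(-5) = 1·0² + 0 = 0.

0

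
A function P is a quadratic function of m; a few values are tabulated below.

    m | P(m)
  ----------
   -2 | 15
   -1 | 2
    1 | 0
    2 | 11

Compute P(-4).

Write P(m) = am² + bm + c; the 4 given values yield a linear system in the 3 coefficients.
Solving, P(m) = 4m² - m - 3.
Then P(-4) = 65.

65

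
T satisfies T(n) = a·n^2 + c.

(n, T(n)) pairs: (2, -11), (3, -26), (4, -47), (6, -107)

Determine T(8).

From T(2) = -11 and T(3) = -26: 4a + c = -11 and 9a + c = -26.
Subtracting: 5a = -15, so a = -3; then c = -11 − (-3)·4 = 1.
So T(n) = -3n² + 1, and T(8) = -191.

-191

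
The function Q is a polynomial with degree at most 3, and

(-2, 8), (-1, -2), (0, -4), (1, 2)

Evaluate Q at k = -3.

26

First differences: -10, -2, 6. Second differences: 8, 8.
Level-2 differences are constant, so Q has degree 2.
Fitting a degree-2 polynomial gives Q(k) = 4k² + 2k - 4.
Then Q(-3) = 26.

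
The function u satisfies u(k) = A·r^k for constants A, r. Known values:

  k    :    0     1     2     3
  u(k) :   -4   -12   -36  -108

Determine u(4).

Consecutive ratio: -12/(-4) = 3, and -36/(-12) = 3, so r = 3.
Then A·3^0 = -4 gives A = -4, and u(k) = -4·3^k.
u(4) = -4·3^4 = -324.

-324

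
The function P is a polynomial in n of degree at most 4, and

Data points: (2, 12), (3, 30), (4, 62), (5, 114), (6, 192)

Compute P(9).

First differences: 18, 32, 52, 78. Second differences: 14, 20, 26. Third differences: 6, 6.
Level-3 differences are constant, so P has degree 3.
Fitting a degree-3 polynomial gives P(n) = n³ - 2n² + 9n - 6.
Then P(9) = 642.

642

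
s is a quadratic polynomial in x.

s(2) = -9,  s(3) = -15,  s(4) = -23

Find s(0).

Write s(x) = ax² + bx + c; the 3 given values yield a linear system in the 3 coefficients.
Solving, s(x) = -x² - x - 3.
Then s(0) = -3.

-3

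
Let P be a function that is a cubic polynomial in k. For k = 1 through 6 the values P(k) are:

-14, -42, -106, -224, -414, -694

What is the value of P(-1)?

6

First differences: -28, -64, -118, -190, -280. Second differences: -36, -54, -72, -90. Third differences: -18, -18, -18.
Level-3 differences are constant, so P has degree 3.
Fitting a degree-3 polynomial gives P(k) = -3k³ - 7k - 4.
Then P(-1) = 6.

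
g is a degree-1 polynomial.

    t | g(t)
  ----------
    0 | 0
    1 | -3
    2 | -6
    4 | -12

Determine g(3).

-9

Write g(t) = at + b; the 4 given values yield a linear system in the 2 coefficients.
Solving, g(t) = -3t.
Then g(3) = -9.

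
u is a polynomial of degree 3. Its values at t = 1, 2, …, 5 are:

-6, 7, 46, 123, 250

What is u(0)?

-5

First differences: 13, 39, 77, 127. Second differences: 26, 38, 50. Third differences: 12, 12.
Level-3 differences are constant, so u has degree 3.
Fitting a degree-3 polynomial gives u(t) = 2t³ + t² - 4t - 5.
The constant term is u(0) = -5.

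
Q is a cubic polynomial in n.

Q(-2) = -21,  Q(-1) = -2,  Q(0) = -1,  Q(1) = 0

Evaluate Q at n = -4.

-185

Write Q(n) = an³ + bn² + cn + d; the 4 given values yield a linear system in the 4 coefficients.
Solving, Q(n) = 3n³ - 2n - 1.
Then Q(-4) = -185.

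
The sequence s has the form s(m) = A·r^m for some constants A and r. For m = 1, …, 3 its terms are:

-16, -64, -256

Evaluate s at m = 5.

Consecutive ratio: -64/(-16) = 4, and -256/(-64) = 4, so r = 4.
Then A·4^1 = -16 gives A = -4, and s(m) = -4·4^m.
s(5) = -4·4^5 = -4096.

-4096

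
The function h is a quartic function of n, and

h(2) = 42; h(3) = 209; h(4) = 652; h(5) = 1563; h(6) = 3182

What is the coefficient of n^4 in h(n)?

2

Write h(n) = an^4 + bn³ + cn² + dn + e; the 5 given values yield a linear system in the 5 coefficients.
Solving, h(n) = 2n^4 + 4n³ - 8n² + n + 8.
The coefficient of n^4 is 2.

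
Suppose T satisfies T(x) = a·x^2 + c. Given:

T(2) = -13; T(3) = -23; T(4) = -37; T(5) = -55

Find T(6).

From T(2) = -13 and T(3) = -23: 4a + c = -13 and 9a + c = -23.
Subtracting: 5a = -10, so a = -2; then c = -13 − (-2)·4 = -5.
So T(x) = -2x² − 5, and T(6) = -77.

-77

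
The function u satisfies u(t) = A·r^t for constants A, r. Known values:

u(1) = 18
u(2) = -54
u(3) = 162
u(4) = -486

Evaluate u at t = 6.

Consecutive ratio: -54/18 = -3, and 162/(-54) = -3, so r = -3.
Then A·(-3)^1 = 18 gives A = -6, and u(t) = -6·(-3)^t.
u(6) = -6·(-3)^6 = -4374.

-4374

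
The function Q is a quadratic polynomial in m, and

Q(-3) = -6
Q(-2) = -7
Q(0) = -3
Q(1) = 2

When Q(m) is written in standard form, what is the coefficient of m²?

1

Write Q(m) = am² + bm + c; the 4 given values yield a linear system in the 3 coefficients.
Solving, Q(m) = m² + 4m - 3.
The coefficient of m² is 1.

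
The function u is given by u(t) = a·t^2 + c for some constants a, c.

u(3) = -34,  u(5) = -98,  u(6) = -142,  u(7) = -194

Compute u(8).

-254

From u(3) = -34 and u(5) = -98: 9a + c = -34 and 25a + c = -98.
Subtracting: 16a = -64, so a = -4; then c = -34 − (-4)·9 = 2.
So u(t) = -4t² + 2, and u(8) = -254.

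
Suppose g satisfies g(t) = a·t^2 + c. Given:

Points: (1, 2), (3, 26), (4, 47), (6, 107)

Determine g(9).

242

From g(1) = 2 and g(3) = 26: 1a + c = 2 and 9a + c = 26.
Subtracting: 8a = 24, so a = 3; then c = 2 − 3·1 = -1.
So g(t) = 3t² − 1, and g(9) = 242.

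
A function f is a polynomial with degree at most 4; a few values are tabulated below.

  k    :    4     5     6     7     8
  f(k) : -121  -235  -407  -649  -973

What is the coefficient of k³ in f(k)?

Write f(k) = ak^4 + bk³ + ck² + dk + e; the 5 given values yield a linear system in the 5 coefficients.
Solving, the leading coefficient vanishes, and f(k) = -2k³ + k² - k - 5.
The coefficient of k³ is -2.

-2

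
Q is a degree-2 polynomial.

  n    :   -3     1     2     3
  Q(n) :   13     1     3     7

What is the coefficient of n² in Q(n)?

1

Write Q(n) = an² + bn + c; the 4 given values yield a linear system in the 3 coefficients.
Solving, Q(n) = n² - n + 1.
The coefficient of n² is 1.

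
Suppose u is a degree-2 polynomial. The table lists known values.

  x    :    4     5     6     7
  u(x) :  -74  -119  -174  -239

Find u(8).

First differences: -45, -55, -65. Second differences: -10, -10.
Level-2 differences are constant, so u has degree 2.
Fitting a degree-2 polynomial gives u(x) = -5x² + 6.
Then u(8) = -314.

-314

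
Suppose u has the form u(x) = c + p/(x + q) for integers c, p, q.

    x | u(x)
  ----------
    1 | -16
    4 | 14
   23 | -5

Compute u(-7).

(u(x) − c)(x + q) = p for each data point; the three points give a linear system in c and q, then p follows.
Solving: c = -6, q = -3, p = 20, so u(x) = -6 + 20/(x − 3).
Then u(-7) = -6 + 20/(-10) = -8.

-8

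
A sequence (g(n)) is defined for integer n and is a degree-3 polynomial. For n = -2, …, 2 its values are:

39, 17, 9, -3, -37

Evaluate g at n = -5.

369

Write g(n) = an³ + bn² + cn + d; the 5 given values yield a linear system in the 4 coefficients.
Solving, g(n) = -3n³ - 2n² - 7n + 9.
Then g(-5) = 369.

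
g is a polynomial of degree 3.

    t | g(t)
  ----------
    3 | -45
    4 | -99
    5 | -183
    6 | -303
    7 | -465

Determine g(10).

-1263

First differences: -54, -84, -120, -162. Second differences: -30, -36, -42. Third differences: -6, -6.
Level-3 differences are constant, so g has degree 3.
Fitting a degree-3 polynomial gives g(t) = -t³ - 3t² + 4t - 3.
Then g(10) = -1263.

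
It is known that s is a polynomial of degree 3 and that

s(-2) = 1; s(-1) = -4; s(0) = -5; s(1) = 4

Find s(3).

76

Write s(k) = ak³ + bk² + ck + d; the 4 given values yield a linear system in the 4 coefficients.
Solving, s(k) = k³ + 5k² + 3k - 5.
Then s(3) = 76.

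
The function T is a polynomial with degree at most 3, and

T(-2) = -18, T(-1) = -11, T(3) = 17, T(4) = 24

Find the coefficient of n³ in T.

0

Write T(n) = an³ + bn² + cn + d; the 4 given values yield a linear system in the 4 coefficients.
Solving, the top 2 coefficients vanish, and T(n) = 7n - 4.
The coefficient of n³ is 0.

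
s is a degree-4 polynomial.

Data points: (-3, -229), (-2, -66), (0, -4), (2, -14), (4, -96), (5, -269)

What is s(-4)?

-584

Write s(t) = at^4 + bt³ + ct² + dt + e; the 6 given values yield a linear system in the 5 coefficients.
Solving, s(t) = -t^4 + 4t³ - 5t² - 3t - 4.
Then s(-4) = -584.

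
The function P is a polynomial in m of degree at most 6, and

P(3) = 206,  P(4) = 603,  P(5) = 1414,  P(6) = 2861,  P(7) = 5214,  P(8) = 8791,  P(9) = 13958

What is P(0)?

-1

First differences: 397, 811, 1447, 2353, 3577, 5167. Second differences: 414, 636, 906, 1224, 1590. Third differences: 222, 270, 318, 366. Fourth differences: 48, 48, 48.
Level-4 differences are constant, so P has degree 4.
Fitting a degree-4 polynomial gives P(m) = 2m^4 + m³ + m² + 3m - 1.
The constant term is P(0) = -1.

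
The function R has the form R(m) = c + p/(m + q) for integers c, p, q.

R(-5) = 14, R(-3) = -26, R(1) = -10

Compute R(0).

-11

(R(m) − c)(m + q) = p for each data point; the three points give a linear system in c and q, then p follows.
Solving: c = -6, q = 4, p = -20, so R(m) = -6 − 20/(m + 4).
Then R(0) = -6 − 20/4 = -11.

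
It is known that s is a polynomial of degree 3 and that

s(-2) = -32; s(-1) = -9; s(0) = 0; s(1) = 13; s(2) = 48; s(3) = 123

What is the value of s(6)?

768

First differences: 23, 9, 13, 35, 75. Second differences: -14, 4, 22, 40. Third differences: 18, 18, 18.
Level-3 differences are constant, so s has degree 3.
Fitting a degree-3 polynomial gives s(m) = 3m³ + 2m² + 8m.
Then s(6) = 768.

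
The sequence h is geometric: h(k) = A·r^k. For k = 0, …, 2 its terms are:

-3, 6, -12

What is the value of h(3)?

24

Consecutive ratio: 6/(-3) = -2, and -12/6 = -2, so r = -2.
Then A·(-2)^0 = -3 gives A = -3, and h(k) = -3·(-2)^k.
h(3) = -3·(-2)^3 = 24.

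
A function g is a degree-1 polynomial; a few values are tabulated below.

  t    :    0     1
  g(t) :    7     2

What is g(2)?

Write g(t) = at + b; the 2 given values yield a linear system in the 2 coefficients.
Solving, g(t) = -5t + 7.
Then g(2) = -3.

-3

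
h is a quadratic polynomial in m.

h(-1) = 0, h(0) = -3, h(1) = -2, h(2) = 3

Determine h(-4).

First differences: -3, 1, 5. Second differences: 4, 4.
Level-2 differences are constant, so h has degree 2.
Fitting a degree-2 polynomial gives h(m) = 2m² - m - 3.
Then h(-4) = 33.

33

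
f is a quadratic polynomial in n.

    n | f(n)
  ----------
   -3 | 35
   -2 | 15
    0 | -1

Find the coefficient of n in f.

0

Write f(n) = an² + bn + c; the 3 given values yield a linear system in the 3 coefficients.
Solving, f(n) = 4n² - 1.
The coefficient of n is 0.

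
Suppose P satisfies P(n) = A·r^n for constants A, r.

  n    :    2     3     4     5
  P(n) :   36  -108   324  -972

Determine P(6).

2916

Consecutive ratio: -108/36 = -3, and 324/(-108) = -3, so r = -3.
Then A·(-3)^2 = 36 gives A = 4, and P(n) = 4·(-3)^n.
P(6) = 4·(-3)^6 = 2916.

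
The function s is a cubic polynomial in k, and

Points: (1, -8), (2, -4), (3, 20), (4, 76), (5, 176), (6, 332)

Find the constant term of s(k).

-4

First differences: 4, 24, 56, 100, 156. Second differences: 20, 32, 44, 56. Third differences: 12, 12, 12.
Level-3 differences are constant, so s has degree 3.
Fitting a degree-3 polynomial gives s(k) = 2k³ - 2k² - 4k - 4.
The constant term is s(0) = -4.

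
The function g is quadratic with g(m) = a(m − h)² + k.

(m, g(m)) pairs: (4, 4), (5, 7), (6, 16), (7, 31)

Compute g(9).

First differences 3, 9, 15; second difference 6 = 2a, so a = 3.
Expanding, the m-coefficient is −2ah = -6h; matching it to the data gives h = 4, and then k = 4.
So g(m) = 3(m − 4)² + 4.
g(9) = 3·5² + 4 = 79.

79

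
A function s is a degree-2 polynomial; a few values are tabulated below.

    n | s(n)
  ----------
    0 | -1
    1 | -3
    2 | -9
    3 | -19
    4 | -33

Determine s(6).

-73

First differences: -2, -6, -10, -14. Second differences: -4, -4, -4.
Level-2 differences are constant, so s has degree 2.
Fitting a degree-2 polynomial gives s(n) = -2n² - 1.
Then s(6) = -73.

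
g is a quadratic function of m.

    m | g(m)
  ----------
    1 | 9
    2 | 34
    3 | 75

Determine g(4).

132

Write g(m) = am² + bm + c; the 3 given values yield a linear system in the 3 coefficients.
Solving, g(m) = 8m² + m.
Then g(4) = 132.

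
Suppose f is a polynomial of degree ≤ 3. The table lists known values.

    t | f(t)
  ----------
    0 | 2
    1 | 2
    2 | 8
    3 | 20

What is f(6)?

92

First differences: 0, 6, 12. Second differences: 6, 6.
Level-2 differences are constant, so f has degree 2.
Fitting a degree-2 polynomial gives f(t) = 3t² - 3t + 2.
Then f(6) = 92.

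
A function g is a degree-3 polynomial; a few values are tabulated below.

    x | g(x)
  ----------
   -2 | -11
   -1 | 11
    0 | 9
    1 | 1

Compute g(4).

121

Write g(x) = ax³ + bx² + cx + d; the 4 given values yield a linear system in the 4 coefficients.
Solving, g(x) = 3x³ - 3x² - 8x + 9.
Then g(4) = 121.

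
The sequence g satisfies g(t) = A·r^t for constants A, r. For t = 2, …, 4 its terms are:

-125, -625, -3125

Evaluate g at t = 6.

Consecutive ratio: -625/(-125) = 5, and -3125/(-625) = 5, so r = 5.
Then A·5^2 = -125 gives A = -5, and g(t) = -5·5^t.
g(6) = -5·5^6 = -78125.

-78125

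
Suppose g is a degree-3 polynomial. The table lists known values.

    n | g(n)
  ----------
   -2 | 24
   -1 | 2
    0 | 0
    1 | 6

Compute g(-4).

176

Write g(n) = an³ + bn² + cn + d; the 4 given values yield a linear system in the 4 coefficients.
Solving, g(n) = -2n³ + 4n² + 4n.
Then g(-4) = 176.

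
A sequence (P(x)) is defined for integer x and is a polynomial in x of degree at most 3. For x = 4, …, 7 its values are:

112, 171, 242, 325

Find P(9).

First differences: 59, 71, 83. Second differences: 12, 12.
Level-2 differences are constant, so P has degree 2.
Fitting a degree-2 polynomial gives P(x) = 6x² + 5x - 4.
Then P(9) = 527.

527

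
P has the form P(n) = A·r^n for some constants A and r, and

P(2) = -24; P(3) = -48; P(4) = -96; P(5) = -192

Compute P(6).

Consecutive ratio: -48/(-24) = 2, and -96/(-48) = 2, so r = 2.
Then A·2^2 = -24 gives A = -6, and P(n) = -6·2^n.
P(6) = -6·2^6 = -384.

-384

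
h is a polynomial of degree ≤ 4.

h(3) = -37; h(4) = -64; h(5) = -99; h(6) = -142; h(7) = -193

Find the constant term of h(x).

First differences: -27, -35, -43, -51. Second differences: -8, -8, -8.
Level-2 differences are constant, so h has degree 2.
Fitting a degree-2 polynomial gives h(x) = -4x² + x - 4.
The constant term is h(0) = -4.

-4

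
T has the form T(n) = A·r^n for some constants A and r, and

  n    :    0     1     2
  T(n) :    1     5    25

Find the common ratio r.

Consecutive ratio: 5/1 = 5, and 25/5 = 5, so r = 5.
Then A·5^0 = 1 gives A = 1, and T(n) = 1·5^n.

5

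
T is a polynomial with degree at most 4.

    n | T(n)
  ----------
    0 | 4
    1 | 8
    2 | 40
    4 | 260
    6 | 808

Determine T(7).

1250

Write T(n) = an^4 + bn³ + cn² + dn + e; the 5 given values yield a linear system in the 5 coefficients.
Solving, the leading coefficient vanishes, and T(n) = 3n³ + 5n² - 4n + 4.
Then T(7) = 1250.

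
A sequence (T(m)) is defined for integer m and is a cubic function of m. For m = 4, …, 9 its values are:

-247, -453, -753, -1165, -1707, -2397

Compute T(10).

First differences: -206, -300, -412, -542, -690. Second differences: -94, -112, -130, -148. Third differences: -18, -18, -18.
Level-3 differences are constant, so T has degree 3.
Fitting a degree-3 polynomial gives T(m) = -3m³ - 2m² - 5m - 3.
Then T(10) = -3253.

-3253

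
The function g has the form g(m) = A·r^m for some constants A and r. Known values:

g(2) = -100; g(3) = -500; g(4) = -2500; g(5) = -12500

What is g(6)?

Consecutive ratio: -500/(-100) = 5, and -2500/(-500) = 5, so r = 5.
Then A·5^2 = -100 gives A = -4, and g(m) = -4·5^m.
g(6) = -4·5^6 = -62500.

-62500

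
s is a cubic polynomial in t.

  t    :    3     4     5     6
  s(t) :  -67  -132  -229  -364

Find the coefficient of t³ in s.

Write s(t) = at³ + bt² + ct + d; the 4 given values yield a linear system in the 4 coefficients.
Solving, s(t) = -t³ - 4t² - 4.
The coefficient of t³ is -1.

-1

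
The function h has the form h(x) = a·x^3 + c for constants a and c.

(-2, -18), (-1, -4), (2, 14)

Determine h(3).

From h(-2) = -18 and h(-1) = -4: -8a + c = -18 and -1a + c = -4.
Subtracting: 7a = 14, so a = 2; then c = -18 − 2·(-8) = -2.
So h(x) = 2x³ − 2, and h(3) = 52.

52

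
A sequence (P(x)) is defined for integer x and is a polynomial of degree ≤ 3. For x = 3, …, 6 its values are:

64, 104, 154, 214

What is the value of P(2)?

First differences: 40, 50, 60. Second differences: 10, 10.
Level-2 differences are constant, so P has degree 2.
Fitting a degree-2 polynomial gives P(x) = 5x² + 5x + 4.
Then P(2) = 34.

34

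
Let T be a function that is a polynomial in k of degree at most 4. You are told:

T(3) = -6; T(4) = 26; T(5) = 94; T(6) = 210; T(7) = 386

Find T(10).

1394

First differences: 32, 68, 116, 176. Second differences: 36, 48, 60. Third differences: 12, 12.
Level-3 differences are constant, so T has degree 3.
Fitting a degree-3 polynomial gives T(k) = 2k³ - 6k² - 6.
Then T(10) = 1394.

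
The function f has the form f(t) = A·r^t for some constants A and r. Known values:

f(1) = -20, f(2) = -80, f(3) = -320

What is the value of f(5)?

-5120

Consecutive ratio: -80/(-20) = 4, and -320/(-80) = 4, so r = 4.
Then A·4^1 = -20 gives A = -5, and f(t) = -5·4^t.
f(5) = -5·4^5 = -5120.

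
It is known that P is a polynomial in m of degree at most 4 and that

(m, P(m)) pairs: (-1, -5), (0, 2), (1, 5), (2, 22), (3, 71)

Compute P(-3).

Write P(m) = am^4 + bm³ + cm² + dm + e; the 5 given values yield a linear system in the 5 coefficients.
Solving, the leading coefficient vanishes, and P(m) = 3m³ - 2m² + 2m + 2.
Then P(-3) = -103.

-103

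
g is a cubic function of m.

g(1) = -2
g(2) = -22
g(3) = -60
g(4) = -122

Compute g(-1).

8

Write g(m) = am³ + bm² + cm + d; the 4 given values yield a linear system in the 4 coefficients.
Solving, g(m) = -m³ - 3m² - 4m + 6.
Then g(-1) = 8.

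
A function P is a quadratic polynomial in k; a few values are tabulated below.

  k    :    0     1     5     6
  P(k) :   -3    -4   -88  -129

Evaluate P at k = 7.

-178

Write P(k) = ak² + bk + c; the 4 given values yield a linear system in the 3 coefficients.
Solving, P(k) = -4k² + 3k - 3.
Then P(7) = -178.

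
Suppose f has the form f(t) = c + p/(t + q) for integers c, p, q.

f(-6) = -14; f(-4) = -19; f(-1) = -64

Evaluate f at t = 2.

26

(f(t) − c)(t + q) = p for each data point; the three points give a linear system in c and q, then p follows.
Solving: c = -4, q = 0, p = 60, so f(t) = -4 + 60/(t + 0).
Then f(2) = -4 + 60/2 = 26.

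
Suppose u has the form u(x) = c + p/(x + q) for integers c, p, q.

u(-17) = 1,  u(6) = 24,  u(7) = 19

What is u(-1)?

-11

(u(x) − c)(x + q) = p for each data point; the three points give a linear system in c and q, then p follows.
Solving: c = 4, q = -3, p = 60, so u(x) = 4 + 60/(x − 3).
Then u(-1) = 4 + 60/(-4) = -11.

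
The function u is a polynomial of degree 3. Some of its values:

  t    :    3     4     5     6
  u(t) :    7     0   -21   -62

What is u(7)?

Write u(t) = at³ + bt² + ct + d; the 4 given values yield a linear system in the 4 coefficients.
Solving, u(t) = -t³ + 5t² - 5t + 4.
Then u(7) = -129.

-129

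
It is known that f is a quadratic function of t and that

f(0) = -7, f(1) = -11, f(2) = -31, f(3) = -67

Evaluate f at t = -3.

-91

First differences: -4, -20, -36. Second differences: -16, -16.
Level-2 differences are constant, so f has degree 2.
Fitting a degree-2 polynomial gives f(t) = -8t² + 4t - 7.
Then f(-3) = -91.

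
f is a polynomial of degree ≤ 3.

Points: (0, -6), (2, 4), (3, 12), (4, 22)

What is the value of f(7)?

64

Write f(x) = ax³ + bx² + cx + d; the 4 given values yield a linear system in the 4 coefficients.
Solving, the leading coefficient vanishes, and f(x) = x² + 3x - 6.
Then f(7) = 64.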